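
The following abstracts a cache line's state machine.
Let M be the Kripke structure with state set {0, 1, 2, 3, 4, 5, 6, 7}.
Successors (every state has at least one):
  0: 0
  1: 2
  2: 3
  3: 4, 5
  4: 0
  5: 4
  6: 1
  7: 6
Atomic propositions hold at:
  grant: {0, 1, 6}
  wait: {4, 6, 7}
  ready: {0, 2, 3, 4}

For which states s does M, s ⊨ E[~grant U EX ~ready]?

Sat(~grant) = {2, 3, 4, 5, 7}
Sat(~ready) = {1, 5, 6, 7}
Sat(EX ~ready) = {s : some successor in {1, 5, 6, 7}} = {3, 6, 7}
E[~grant U EX ~ready]: least fixpoint, start Z0 = Sat(EX ~ready) = {3, 6, 7}, add states in Sat(~grant) with some successor in Z. Z1 = {2, 3, 6, 7}; fixed.
Sat(E[~grant U EX ~ready]) = {2, 3, 6, 7}

{2, 3, 6, 7}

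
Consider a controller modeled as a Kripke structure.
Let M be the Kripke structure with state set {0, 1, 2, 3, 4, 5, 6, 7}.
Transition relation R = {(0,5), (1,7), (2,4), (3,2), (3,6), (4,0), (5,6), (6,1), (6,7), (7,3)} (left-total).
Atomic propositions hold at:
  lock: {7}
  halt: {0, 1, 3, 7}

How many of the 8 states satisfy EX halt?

Sat(EX halt) = {s : some successor in {0, 1, 3, 7}} = {1, 4, 6, 7}
|Sat(EX halt)| = |{1, 4, 6, 7}| = 4.

4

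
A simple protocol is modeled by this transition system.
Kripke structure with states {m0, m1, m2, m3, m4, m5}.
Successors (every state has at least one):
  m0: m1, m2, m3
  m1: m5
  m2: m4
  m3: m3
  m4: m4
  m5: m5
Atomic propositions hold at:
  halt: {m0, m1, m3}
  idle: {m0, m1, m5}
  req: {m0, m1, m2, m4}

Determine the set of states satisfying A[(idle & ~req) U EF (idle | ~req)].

Sat(~req) = {m3, m5}
Sat(idle & ~req) = {m5}
Sat(idle | ~req) = {m0, m1, m3, m5}
EF (idle | ~req): least fixpoint, start Z0 = {m0, m1, m3, m5}, add states with some successor in Z. Already a fixed point.
Sat(EF (idle | ~req)) = {m0, m1, m3, m5}
A[(idle & ~req) U EF (idle | ~req)]: least fixpoint, start Z0 = Sat(EF (idle | ~req)) = {m0, m1, m3, m5}, add states in Sat(idle & ~req) with every successor in Z. Already a fixed point.
Sat(A[(idle & ~req) U EF (idle | ~req)]) = {m0, m1, m3, m5}

{m0, m1, m3, m5}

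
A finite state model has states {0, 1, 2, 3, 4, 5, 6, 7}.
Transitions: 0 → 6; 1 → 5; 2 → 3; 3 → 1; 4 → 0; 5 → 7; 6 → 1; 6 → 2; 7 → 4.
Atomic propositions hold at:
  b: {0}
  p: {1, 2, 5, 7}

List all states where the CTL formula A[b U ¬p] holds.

{0, 3, 4, 6}

Sat(¬p) = {0, 3, 4, 6}
A[b U ¬p]: least fixpoint, start Z0 = Sat(¬p) = {0, 3, 4, 6}, add states in Sat(b) with every successor in Z. Already a fixed point.
Sat(A[b U ¬p]) = {0, 3, 4, 6}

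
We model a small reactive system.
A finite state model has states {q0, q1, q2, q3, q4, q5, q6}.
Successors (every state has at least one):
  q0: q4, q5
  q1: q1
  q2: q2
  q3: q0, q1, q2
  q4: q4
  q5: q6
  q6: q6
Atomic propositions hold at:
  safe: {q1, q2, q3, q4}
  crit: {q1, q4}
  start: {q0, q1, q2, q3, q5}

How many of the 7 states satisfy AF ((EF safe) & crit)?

2

EF safe: least fixpoint, start Z0 = {q1, q2, q3, q4}, add states with some successor in Z. Z1 = {q0, q1, q2, q3, q4}; fixed.
Sat(EF safe) = {q0, q1, q2, q3, q4}
Sat((EF safe) & crit) = {q1, q4}
AF ((EF safe) & crit): least fixpoint, start Z0 = {q1, q4}, add states with every successor in Z. Already a fixed point.
Sat(AF ((EF safe) & crit)) = {q1, q4}
|Sat(AF ((EF safe) & crit))| = |{q1, q4}| = 2.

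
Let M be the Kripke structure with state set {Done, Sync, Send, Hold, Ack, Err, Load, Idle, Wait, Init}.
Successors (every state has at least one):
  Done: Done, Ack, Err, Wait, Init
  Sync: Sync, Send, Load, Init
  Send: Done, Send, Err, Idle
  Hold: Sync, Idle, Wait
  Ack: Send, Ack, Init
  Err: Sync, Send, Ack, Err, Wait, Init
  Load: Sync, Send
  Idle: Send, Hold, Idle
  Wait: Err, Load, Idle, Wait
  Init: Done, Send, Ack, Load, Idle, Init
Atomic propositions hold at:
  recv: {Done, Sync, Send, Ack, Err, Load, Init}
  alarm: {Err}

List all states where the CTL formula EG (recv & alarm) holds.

{Err}

Sat(recv & alarm) = {Err}
EG (recv & alarm): greatest fixpoint, start Z0 = {Err}, keep only states in Sat with some successor in Z. Already a fixed point.
Sat(EG (recv & alarm)) = {Err}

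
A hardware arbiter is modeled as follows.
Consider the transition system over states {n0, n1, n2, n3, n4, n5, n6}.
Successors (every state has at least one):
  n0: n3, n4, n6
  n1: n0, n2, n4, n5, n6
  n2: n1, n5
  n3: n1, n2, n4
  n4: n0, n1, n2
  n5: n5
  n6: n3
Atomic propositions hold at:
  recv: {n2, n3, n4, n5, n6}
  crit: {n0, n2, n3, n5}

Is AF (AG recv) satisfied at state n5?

AG recv: greatest fixpoint, start Z0 = {n2, n3, n4, n5, n6}, keep only states in Sat with every successor in Z. Z1 = {n5, n6}; Z2 = {n5}; fixed.
Sat(AG recv) = {n5}
AF (AG recv): least fixpoint, start Z0 = {n5}, add states with every successor in Z. Already a fixed point.
Sat(AF (AG recv)) = {n5}
n5 ∈ Sat(AF (AG recv)) = {n5}, so the formula holds at n5.

Yes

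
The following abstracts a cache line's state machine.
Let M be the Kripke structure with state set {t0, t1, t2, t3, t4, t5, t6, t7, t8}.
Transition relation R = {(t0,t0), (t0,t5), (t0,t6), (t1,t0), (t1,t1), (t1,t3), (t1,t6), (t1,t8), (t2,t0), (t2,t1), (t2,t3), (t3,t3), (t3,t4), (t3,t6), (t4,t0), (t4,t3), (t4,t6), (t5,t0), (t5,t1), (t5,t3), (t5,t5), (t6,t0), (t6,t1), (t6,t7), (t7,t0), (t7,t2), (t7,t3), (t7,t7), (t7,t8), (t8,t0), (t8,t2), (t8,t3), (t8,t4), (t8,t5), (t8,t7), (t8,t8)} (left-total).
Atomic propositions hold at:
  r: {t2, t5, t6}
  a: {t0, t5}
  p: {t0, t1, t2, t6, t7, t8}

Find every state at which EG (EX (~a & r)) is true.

{t0, t1, t3, t4, t7, t8}

Sat(~a) = {t1, t2, t3, t4, t6, t7, t8}
Sat(~a & r) = {t2, t6}
Sat(EX (~a & r)) = {s : some successor in {t2, t6}} = {t0, t1, t3, t4, t7, t8}
EG (EX (~a & r)): greatest fixpoint, start Z0 = {t0, t1, t3, t4, t7, t8}, keep only states in Sat with some successor in Z. Already a fixed point.
Sat(EG (EX (~a & r))) = {t0, t1, t3, t4, t7, t8}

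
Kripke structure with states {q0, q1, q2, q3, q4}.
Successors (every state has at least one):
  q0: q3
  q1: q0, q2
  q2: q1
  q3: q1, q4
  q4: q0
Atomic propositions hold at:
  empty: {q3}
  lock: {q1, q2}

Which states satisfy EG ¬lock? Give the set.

{q0, q3, q4}

Sat(¬lock) = {q0, q3, q4}
EG ¬lock: greatest fixpoint, start Z0 = {q0, q3, q4}, keep only states in Sat with some successor in Z. Already a fixed point.
Sat(EG ¬lock) = {q0, q3, q4}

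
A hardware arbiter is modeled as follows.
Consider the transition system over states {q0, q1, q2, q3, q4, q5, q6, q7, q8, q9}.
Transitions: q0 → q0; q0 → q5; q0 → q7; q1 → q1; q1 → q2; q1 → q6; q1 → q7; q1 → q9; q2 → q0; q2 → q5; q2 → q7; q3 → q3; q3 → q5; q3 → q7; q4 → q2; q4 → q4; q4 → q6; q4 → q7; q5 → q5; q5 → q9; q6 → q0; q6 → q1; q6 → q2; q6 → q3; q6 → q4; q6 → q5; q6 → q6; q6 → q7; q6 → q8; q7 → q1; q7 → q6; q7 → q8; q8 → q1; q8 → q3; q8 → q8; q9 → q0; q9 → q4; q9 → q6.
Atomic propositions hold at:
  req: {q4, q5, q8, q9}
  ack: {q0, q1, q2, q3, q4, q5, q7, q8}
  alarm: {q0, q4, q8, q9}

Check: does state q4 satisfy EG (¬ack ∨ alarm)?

Sat(¬ack) = {q6, q9}
Sat(¬ack ∨ alarm) = {q0, q4, q6, q8, q9}
EG (¬ack ∨ alarm): greatest fixpoint, start Z0 = {q0, q4, q6, q8, q9}, keep only states in Sat with some successor in Z. Already a fixed point.
Sat(EG (¬ack ∨ alarm)) = {q0, q4, q6, q8, q9}
q4 ∈ Sat(EG (¬ack ∨ alarm)) = {q0, q4, q6, q8, q9}, so the formula holds at q4.

Yes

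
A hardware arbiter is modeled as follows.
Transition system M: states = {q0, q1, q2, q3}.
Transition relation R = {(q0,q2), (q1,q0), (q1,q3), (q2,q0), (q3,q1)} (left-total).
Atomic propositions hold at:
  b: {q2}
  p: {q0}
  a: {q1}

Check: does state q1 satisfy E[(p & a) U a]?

Yes

Sat(p & a) = ∅
E[(p & a) U a]: least fixpoint, start Z0 = Sat(a) = {q1}, add states in Sat(p & a) with some successor in Z. Already a fixed point.
Sat(E[(p & a) U a]) = {q1}
q1 ∈ Sat(E[(p & a) U a]) = {q1}, so the formula holds at q1.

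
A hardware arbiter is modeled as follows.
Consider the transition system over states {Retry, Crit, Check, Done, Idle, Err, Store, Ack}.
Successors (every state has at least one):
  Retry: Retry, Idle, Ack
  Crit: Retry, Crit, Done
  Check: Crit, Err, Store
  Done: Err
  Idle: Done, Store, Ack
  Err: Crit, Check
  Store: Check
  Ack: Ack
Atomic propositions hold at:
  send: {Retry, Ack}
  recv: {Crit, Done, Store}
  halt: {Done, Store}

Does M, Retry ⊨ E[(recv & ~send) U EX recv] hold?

Sat(~send) = {Crit, Check, Done, Idle, Err, Store}
Sat(recv & ~send) = {Crit, Done, Store}
Sat(EX recv) = {s : some successor in {Crit, Done, Store}} = {Crit, Check, Idle, Err}
E[(recv & ~send) U EX recv]: least fixpoint, start Z0 = Sat(EX recv) = {Crit, Check, Idle, Err}, add states in Sat(recv & ~send) with some successor in Z. Z1 = {Crit, Check, Done, Idle, Err, Store}; fixed.
Sat(E[(recv & ~send) U EX recv]) = {Crit, Check, Done, Idle, Err, Store}
Retry ∉ Sat(E[(recv & ~send) U EX recv]) = {Crit, Check, Done, Idle, Err, Store}, so the formula does not hold at Retry.

No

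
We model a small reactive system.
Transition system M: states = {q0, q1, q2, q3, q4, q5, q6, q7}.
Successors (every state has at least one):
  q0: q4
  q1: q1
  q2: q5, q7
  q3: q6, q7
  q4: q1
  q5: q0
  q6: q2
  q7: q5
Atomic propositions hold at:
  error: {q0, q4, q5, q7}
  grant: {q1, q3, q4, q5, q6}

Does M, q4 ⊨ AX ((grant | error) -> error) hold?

Sat(grant | error) = {q0, q1, q3, q4, q5, q6, q7}
Sat((grant | error) -> error) = {q0, q2, q4, q5, q7}
Sat(AX ((grant | error) -> error)) = {s : every successor in {q0, q2, q4, q5, q7}} = {q0, q2, q5, q6, q7}
q4 ∉ Sat(AX ((grant | error) -> error)) = {q0, q2, q5, q6, q7}, so the formula does not hold at q4.

No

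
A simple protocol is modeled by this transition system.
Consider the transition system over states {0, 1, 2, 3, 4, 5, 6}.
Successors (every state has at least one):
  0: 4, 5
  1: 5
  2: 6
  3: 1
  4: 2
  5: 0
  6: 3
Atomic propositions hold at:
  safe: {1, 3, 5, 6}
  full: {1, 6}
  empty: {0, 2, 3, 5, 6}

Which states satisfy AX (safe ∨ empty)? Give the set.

{1, 2, 3, 4, 5, 6}

Sat(safe ∨ empty) = {0, 1, 2, 3, 5, 6}
Sat(AX (safe ∨ empty)) = {s : every successor in {0, 1, 2, 3, 5, 6}} = {1, 2, 3, 4, 5, 6}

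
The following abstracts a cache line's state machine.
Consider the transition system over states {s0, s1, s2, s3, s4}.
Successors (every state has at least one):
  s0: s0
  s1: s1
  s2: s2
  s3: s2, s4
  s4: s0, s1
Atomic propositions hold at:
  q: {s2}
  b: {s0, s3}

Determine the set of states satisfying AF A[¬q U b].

{s0, s3}

Sat(¬q) = {s0, s1, s3, s4}
A[¬q U b]: least fixpoint, start Z0 = Sat(b) = {s0, s3}, add states in Sat(¬q) with every successor in Z. Already a fixed point.
Sat(A[¬q U b]) = {s0, s3}
AF A[¬q U b]: least fixpoint, start Z0 = {s0, s3}, add states with every successor in Z. Already a fixed point.
Sat(AF A[¬q U b]) = {s0, s3}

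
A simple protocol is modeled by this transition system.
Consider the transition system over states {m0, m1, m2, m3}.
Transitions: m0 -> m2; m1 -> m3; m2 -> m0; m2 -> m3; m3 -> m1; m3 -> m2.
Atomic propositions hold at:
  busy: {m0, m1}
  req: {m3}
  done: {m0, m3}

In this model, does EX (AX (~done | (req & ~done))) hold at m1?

Sat(~done) = {m1, m2}
Sat(req & ~done) = ∅
Sat(~done | (req & ~done)) = {m1, m2}
Sat(AX (~done | (req & ~done))) = {s : every successor in {m1, m2}} = {m0, m3}
Sat(EX (AX (~done | (req & ~done)))) = {s : some successor in {m0, m3}} = {m1, m2}
m1 ∈ Sat(EX (AX (~done | (req & ~done)))) = {m1, m2}, so the formula holds at m1.

Yes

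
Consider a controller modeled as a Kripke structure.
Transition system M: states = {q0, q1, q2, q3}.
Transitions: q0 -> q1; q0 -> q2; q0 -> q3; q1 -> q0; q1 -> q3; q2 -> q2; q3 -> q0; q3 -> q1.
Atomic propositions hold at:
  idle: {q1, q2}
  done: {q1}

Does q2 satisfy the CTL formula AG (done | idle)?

Yes

Sat(done | idle) = {q1, q2}
AG (done | idle): greatest fixpoint, start Z0 = {q1, q2}, keep only states in Sat with every successor in Z. Z1 = {q2}; fixed.
Sat(AG (done | idle)) = {q2}
q2 ∈ Sat(AG (done | idle)) = {q2}, so the formula holds at q2.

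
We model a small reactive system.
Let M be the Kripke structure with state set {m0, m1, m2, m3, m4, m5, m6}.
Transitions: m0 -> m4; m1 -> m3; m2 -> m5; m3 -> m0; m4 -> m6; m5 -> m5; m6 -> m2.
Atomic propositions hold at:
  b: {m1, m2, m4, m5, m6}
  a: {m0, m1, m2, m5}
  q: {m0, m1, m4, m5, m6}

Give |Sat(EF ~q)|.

Sat(~q) = {m2, m3}
EF ~q: least fixpoint, start Z0 = {m2, m3}, add states with some successor in Z. Z1 = {m1, m2, m3, m6}; Z2 = {m1, m2, m3, m4, m6}; Z3 = {m0, m1, m2, m3, m4, m6}; fixed.
Sat(EF ~q) = {m0, m1, m2, m3, m4, m6}
|Sat(EF ~q)| = |{m0, m1, m2, m3, m4, m6}| = 6.

6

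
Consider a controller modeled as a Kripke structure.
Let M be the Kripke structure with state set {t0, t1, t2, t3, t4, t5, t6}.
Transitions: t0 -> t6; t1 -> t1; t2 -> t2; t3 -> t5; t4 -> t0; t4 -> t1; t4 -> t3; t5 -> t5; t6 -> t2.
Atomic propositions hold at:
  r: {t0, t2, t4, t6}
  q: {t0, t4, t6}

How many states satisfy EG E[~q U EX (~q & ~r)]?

Sat(~q) = {t1, t2, t3, t5}
Sat(~r) = {t1, t3, t5}
Sat(~q & ~r) = {t1, t3, t5}
Sat(EX (~q & ~r)) = {s : some successor in {t1, t3, t5}} = {t1, t3, t4, t5}
E[~q U EX (~q & ~r)]: least fixpoint, start Z0 = Sat(EX (~q & ~r)) = {t1, t3, t4, t5}, add states in Sat(~q) with some successor in Z. Already a fixed point.
Sat(E[~q U EX (~q & ~r)]) = {t1, t3, t4, t5}
EG E[~q U EX (~q & ~r)]: greatest fixpoint, start Z0 = {t1, t3, t4, t5}, keep only states in Sat with some successor in Z. Already a fixed point.
Sat(EG E[~q U EX (~q & ~r)]) = {t1, t3, t4, t5}
|Sat(EG E[~q U EX (~q & ~r)])| = |{t1, t3, t4, t5}| = 4.

4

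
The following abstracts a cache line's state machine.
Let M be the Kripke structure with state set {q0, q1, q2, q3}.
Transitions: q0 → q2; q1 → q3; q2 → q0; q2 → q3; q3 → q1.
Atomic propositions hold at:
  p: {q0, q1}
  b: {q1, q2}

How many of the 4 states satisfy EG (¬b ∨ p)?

2

Sat(¬b) = {q0, q3}
Sat(¬b ∨ p) = {q0, q1, q3}
EG (¬b ∨ p): greatest fixpoint, start Z0 = {q0, q1, q3}, keep only states in Sat with some successor in Z. Z1 = {q1, q3}; fixed.
Sat(EG (¬b ∨ p)) = {q1, q3}
|Sat(EG (¬b ∨ p))| = |{q1, q3}| = 2.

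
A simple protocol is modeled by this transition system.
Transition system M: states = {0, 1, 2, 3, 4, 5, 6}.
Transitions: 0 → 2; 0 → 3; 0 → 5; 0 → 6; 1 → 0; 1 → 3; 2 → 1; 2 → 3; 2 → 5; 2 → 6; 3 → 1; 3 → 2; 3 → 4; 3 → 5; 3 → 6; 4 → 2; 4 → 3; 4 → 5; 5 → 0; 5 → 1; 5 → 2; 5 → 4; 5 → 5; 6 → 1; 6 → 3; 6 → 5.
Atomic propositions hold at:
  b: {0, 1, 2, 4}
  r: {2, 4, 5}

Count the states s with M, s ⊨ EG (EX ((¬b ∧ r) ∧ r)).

6

Sat(¬b) = {3, 5, 6}
Sat(¬b ∧ r) = {5}
Sat((¬b ∧ r) ∧ r) = {5}
Sat(EX ((¬b ∧ r) ∧ r)) = {s : some successor in {5}} = {0, 2, 3, 4, 5, 6}
EG (EX ((¬b ∧ r) ∧ r)): greatest fixpoint, start Z0 = {0, 2, 3, 4, 5, 6}, keep only states in Sat with some successor in Z. Already a fixed point.
Sat(EG (EX ((¬b ∧ r) ∧ r))) = {0, 2, 3, 4, 5, 6}
|Sat(EG (EX ((¬b ∧ r) ∧ r)))| = |{0, 2, 3, 4, 5, 6}| = 6.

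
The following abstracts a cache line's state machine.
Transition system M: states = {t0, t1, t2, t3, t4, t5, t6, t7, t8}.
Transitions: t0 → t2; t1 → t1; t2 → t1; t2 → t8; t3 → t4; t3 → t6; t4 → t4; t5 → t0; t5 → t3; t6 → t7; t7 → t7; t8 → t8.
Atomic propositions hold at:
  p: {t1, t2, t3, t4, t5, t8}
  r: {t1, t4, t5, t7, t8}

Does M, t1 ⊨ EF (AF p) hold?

Yes

AF p: least fixpoint, start Z0 = {t1, t2, t3, t4, t5, t8}, add states with every successor in Z. Z1 = {t0, t1, t2, t3, t4, t5, t8}; fixed.
Sat(AF p) = {t0, t1, t2, t3, t4, t5, t8}
EF (AF p): least fixpoint, start Z0 = {t0, t1, t2, t3, t4, t5, t8}, add states with some successor in Z. Already a fixed point.
Sat(EF (AF p)) = {t0, t1, t2, t3, t4, t5, t8}
t1 ∈ Sat(EF (AF p)) = {t0, t1, t2, t3, t4, t5, t8}, so the formula holds at t1.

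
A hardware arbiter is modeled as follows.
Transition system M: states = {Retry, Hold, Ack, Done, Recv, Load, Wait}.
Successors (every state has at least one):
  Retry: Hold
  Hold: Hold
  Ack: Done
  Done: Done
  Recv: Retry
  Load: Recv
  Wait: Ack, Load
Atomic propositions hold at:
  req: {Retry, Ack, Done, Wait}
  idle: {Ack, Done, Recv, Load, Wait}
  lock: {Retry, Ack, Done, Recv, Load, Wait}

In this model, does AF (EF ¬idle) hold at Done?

Sat(¬idle) = {Retry, Hold}
EF ¬idle: least fixpoint, start Z0 = {Retry, Hold}, add states with some successor in Z. Z1 = {Retry, Hold, Recv}; Z2 = {Retry, Hold, Recv, Load}; Z3 = {Retry, Hold, Recv, Load, Wait}; fixed.
Sat(EF ¬idle) = {Retry, Hold, Recv, Load, Wait}
AF (EF ¬idle): least fixpoint, start Z0 = {Retry, Hold, Recv, Load, Wait}, add states with every successor in Z. Already a fixed point.
Sat(AF (EF ¬idle)) = {Retry, Hold, Recv, Load, Wait}
Done ∉ Sat(AF (EF ¬idle)) = {Retry, Hold, Recv, Load, Wait}, so the formula does not hold at Done.

No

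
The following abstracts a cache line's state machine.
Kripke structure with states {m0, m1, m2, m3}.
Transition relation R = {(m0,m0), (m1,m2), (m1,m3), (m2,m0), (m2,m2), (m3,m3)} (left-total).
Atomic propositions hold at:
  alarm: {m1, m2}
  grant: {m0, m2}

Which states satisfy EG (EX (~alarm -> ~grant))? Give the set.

{m1, m2, m3}

Sat(~alarm) = {m0, m3}
Sat(~grant) = {m1, m3}
Sat(~alarm -> ~grant) = {m1, m2, m3}
Sat(EX (~alarm -> ~grant)) = {s : some successor in {m1, m2, m3}} = {m1, m2, m3}
EG (EX (~alarm -> ~grant)): greatest fixpoint, start Z0 = {m1, m2, m3}, keep only states in Sat with some successor in Z. Already a fixed point.
Sat(EG (EX (~alarm -> ~grant))) = {m1, m2, m3}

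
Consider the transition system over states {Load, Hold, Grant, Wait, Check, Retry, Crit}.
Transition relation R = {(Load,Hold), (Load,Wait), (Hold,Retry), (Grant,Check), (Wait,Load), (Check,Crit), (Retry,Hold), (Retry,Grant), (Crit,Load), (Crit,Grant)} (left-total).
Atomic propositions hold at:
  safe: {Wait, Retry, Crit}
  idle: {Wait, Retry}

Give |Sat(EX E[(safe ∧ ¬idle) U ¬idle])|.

Sat(¬idle) = {Load, Hold, Grant, Check, Crit}
Sat(safe ∧ ¬idle) = {Crit}
E[(safe ∧ ¬idle) U ¬idle]: least fixpoint, start Z0 = Sat(¬idle) = {Load, Hold, Grant, Check, Crit}, add states in Sat(safe ∧ ¬idle) with some successor in Z. Already a fixed point.
Sat(E[(safe ∧ ¬idle) U ¬idle]) = {Load, Hold, Grant, Check, Crit}
Sat(EX E[(safe ∧ ¬idle) U ¬idle]) = {s : some successor in {Load, Hold, Grant, Check, Crit}} = {Load, Grant, Wait, Check, Retry, Crit}
|Sat(EX E[(safe ∧ ¬idle) U ¬idle])| = |{Load, Grant, Wait, Check, Retry, Crit}| = 6.

6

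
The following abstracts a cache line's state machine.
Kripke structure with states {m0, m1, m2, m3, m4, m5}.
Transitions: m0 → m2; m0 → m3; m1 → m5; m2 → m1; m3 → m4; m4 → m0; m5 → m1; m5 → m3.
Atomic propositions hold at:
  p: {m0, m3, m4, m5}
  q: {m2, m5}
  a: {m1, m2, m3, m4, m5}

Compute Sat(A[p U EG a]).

{m1, m2, m5}

EG a: greatest fixpoint, start Z0 = {m1, m2, m3, m4, m5}, keep only states in Sat with some successor in Z. Z1 = {m1, m2, m3, m5}; Z2 = {m1, m2, m5}; fixed.
Sat(EG a) = {m1, m2, m5}
A[p U EG a]: least fixpoint, start Z0 = Sat(EG a) = {m1, m2, m5}, add states in Sat(p) with every successor in Z. Already a fixed point.
Sat(A[p U EG a]) = {m1, m2, m5}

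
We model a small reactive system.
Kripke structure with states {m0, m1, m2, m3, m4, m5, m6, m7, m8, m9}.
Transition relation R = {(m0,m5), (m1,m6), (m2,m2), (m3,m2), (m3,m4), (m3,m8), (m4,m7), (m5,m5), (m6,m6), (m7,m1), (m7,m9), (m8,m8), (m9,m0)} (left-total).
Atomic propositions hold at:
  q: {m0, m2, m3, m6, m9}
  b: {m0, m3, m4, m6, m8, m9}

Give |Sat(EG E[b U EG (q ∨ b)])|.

4

Sat(q ∨ b) = {m0, m2, m3, m4, m6, m8, m9}
EG (q ∨ b): greatest fixpoint, start Z0 = {m0, m2, m3, m4, m6, m8, m9}, keep only states in Sat with some successor in Z. Z1 = {m2, m3, m6, m8, m9}; Z2 = {m2, m3, m6, m8}; fixed.
Sat(EG (q ∨ b)) = {m2, m3, m6, m8}
E[b U EG (q ∨ b)]: least fixpoint, start Z0 = Sat(EG (q ∨ b)) = {m2, m3, m6, m8}, add states in Sat(b) with some successor in Z. Already a fixed point.
Sat(E[b U EG (q ∨ b)]) = {m2, m3, m6, m8}
EG E[b U EG (q ∨ b)]: greatest fixpoint, start Z0 = {m2, m3, m6, m8}, keep only states in Sat with some successor in Z. Already a fixed point.
Sat(EG E[b U EG (q ∨ b)]) = {m2, m3, m6, m8}
|Sat(EG E[b U EG (q ∨ b)])| = |{m2, m3, m6, m8}| = 4.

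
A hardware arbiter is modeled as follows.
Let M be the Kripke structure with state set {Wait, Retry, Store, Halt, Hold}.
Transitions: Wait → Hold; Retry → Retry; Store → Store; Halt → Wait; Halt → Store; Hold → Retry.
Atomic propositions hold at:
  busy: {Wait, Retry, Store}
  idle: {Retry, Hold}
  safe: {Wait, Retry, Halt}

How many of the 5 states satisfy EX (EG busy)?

4

EG busy: greatest fixpoint, start Z0 = {Wait, Retry, Store}, keep only states in Sat with some successor in Z. Z1 = {Retry, Store}; fixed.
Sat(EG busy) = {Retry, Store}
Sat(EX (EG busy)) = {s : some successor in {Retry, Store}} = {Retry, Store, Halt, Hold}
|Sat(EX (EG busy))| = |{Retry, Store, Halt, Hold}| = 4.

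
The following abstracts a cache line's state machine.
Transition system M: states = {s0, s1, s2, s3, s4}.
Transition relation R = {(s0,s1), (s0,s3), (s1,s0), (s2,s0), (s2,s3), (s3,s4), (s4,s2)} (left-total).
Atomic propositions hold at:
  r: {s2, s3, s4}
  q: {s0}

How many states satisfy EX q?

Sat(EX q) = {s : some successor in {s0}} = {s1, s2}
|Sat(EX q)| = |{s1, s2}| = 2.

2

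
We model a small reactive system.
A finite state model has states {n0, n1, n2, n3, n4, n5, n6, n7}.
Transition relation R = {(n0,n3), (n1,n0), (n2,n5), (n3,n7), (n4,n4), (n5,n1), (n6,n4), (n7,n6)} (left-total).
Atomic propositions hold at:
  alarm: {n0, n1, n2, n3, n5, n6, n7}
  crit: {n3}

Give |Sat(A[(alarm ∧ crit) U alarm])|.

7

Sat(alarm ∧ crit) = {n3}
A[(alarm ∧ crit) U alarm]: least fixpoint, start Z0 = Sat(alarm) = {n0, n1, n2, n3, n5, n6, n7}, add states in Sat(alarm ∧ crit) with every successor in Z. Already a fixed point.
Sat(A[(alarm ∧ crit) U alarm]) = {n0, n1, n2, n3, n5, n6, n7}
|Sat(A[(alarm ∧ crit) U alarm])| = |{n0, n1, n2, n3, n5, n6, n7}| = 7.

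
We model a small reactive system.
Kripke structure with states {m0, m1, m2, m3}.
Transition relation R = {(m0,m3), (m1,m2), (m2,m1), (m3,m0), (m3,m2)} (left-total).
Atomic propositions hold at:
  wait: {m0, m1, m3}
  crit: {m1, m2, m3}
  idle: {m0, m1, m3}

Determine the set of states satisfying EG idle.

EG idle: greatest fixpoint, start Z0 = {m0, m1, m3}, keep only states in Sat with some successor in Z. Z1 = {m0, m3}; fixed.
Sat(EG idle) = {m0, m3}

{m0, m3}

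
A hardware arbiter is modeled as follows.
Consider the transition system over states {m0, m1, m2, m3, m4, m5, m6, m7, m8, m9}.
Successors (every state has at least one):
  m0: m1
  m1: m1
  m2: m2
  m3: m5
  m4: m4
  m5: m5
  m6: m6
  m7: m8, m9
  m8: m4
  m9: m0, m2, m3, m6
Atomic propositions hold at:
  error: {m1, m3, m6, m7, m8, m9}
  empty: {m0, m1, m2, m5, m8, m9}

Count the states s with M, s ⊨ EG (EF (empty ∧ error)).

Sat(empty ∧ error) = {m1, m8, m9}
EF (empty ∧ error): least fixpoint, start Z0 = {m1, m8, m9}, add states with some successor in Z. Z1 = {m0, m1, m7, m8, m9}; fixed.
Sat(EF (empty ∧ error)) = {m0, m1, m7, m8, m9}
EG (EF (empty ∧ error)): greatest fixpoint, start Z0 = {m0, m1, m7, m8, m9}, keep only states in Sat with some successor in Z. Z1 = {m0, m1, m7, m9}; fixed.
Sat(EG (EF (empty ∧ error))) = {m0, m1, m7, m9}
|Sat(EG (EF (empty ∧ error)))| = |{m0, m1, m7, m9}| = 4.

4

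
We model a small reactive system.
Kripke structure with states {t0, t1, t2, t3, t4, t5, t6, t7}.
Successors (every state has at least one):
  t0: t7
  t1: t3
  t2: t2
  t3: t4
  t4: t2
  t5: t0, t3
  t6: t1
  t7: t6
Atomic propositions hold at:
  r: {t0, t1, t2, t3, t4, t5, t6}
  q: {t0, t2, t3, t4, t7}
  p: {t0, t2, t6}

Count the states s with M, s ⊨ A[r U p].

A[r U p]: least fixpoint, start Z0 = Sat(p) = {t0, t2, t6}, add states in Sat(r) with every successor in Z. Z1 = {t0, t2, t4, t6}; Z2 = {t0, t2, t3, t4, t6}; Z3 = {t0, t1, t2, t3, t4, t5, t6}; fixed.
Sat(A[r U p]) = {t0, t1, t2, t3, t4, t5, t6}
|Sat(A[r U p])| = |{t0, t1, t2, t3, t4, t5, t6}| = 7.

7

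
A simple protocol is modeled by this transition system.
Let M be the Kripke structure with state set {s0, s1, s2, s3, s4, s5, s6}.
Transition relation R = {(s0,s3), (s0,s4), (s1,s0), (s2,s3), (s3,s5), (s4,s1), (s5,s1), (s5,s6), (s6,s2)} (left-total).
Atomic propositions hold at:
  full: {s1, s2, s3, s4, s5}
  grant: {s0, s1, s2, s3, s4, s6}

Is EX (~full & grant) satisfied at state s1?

Yes

Sat(~full) = {s0, s6}
Sat(~full & grant) = {s0, s6}
Sat(EX (~full & grant)) = {s : some successor in {s0, s6}} = {s1, s5}
s1 ∈ Sat(EX (~full & grant)) = {s1, s5}, so the formula holds at s1.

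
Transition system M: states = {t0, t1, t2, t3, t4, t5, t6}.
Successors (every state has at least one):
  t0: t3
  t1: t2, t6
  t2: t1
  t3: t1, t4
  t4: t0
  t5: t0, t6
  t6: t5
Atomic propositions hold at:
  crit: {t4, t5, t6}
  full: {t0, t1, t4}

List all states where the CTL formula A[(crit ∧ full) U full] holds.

{t0, t1, t4}

Sat(crit ∧ full) = {t4}
A[(crit ∧ full) U full]: least fixpoint, start Z0 = Sat(full) = {t0, t1, t4}, add states in Sat(crit ∧ full) with every successor in Z. Already a fixed point.
Sat(A[(crit ∧ full) U full]) = {t0, t1, t4}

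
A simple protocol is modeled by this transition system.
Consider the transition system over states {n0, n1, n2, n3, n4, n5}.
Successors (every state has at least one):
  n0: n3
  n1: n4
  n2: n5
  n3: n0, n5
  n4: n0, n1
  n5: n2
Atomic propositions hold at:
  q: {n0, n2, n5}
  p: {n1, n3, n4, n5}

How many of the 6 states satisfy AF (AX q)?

Sat(AX q) = {s : every successor in {n0, n2, n5}} = {n2, n3, n5}
AF (AX q): least fixpoint, start Z0 = {n2, n3, n5}, add states with every successor in Z. Z1 = {n0, n2, n3, n5}; fixed.
Sat(AF (AX q)) = {n0, n2, n3, n5}
|Sat(AF (AX q))| = |{n0, n2, n3, n5}| = 4.

4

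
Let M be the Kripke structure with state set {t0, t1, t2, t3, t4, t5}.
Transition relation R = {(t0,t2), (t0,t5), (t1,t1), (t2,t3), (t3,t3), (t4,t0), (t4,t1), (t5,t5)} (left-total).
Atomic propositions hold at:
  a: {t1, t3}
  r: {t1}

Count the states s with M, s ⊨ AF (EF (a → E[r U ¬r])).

5

Sat(¬r) = {t0, t2, t3, t4, t5}
E[r U ¬r]: least fixpoint, start Z0 = Sat(¬r) = {t0, t2, t3, t4, t5}, add states in Sat(r) with some successor in Z. Already a fixed point.
Sat(E[r U ¬r]) = {t0, t2, t3, t4, t5}
Sat(a → E[r U ¬r]) = {t0, t2, t3, t4, t5}
EF (a → E[r U ¬r]): least fixpoint, start Z0 = {t0, t2, t3, t4, t5}, add states with some successor in Z. Already a fixed point.
Sat(EF (a → E[r U ¬r])) = {t0, t2, t3, t4, t5}
AF (EF (a → E[r U ¬r])): least fixpoint, start Z0 = {t0, t2, t3, t4, t5}, add states with every successor in Z. Already a fixed point.
Sat(AF (EF (a → E[r U ¬r]))) = {t0, t2, t3, t4, t5}
|Sat(AF (EF (a → E[r U ¬r])))| = |{t0, t2, t3, t4, t5}| = 5.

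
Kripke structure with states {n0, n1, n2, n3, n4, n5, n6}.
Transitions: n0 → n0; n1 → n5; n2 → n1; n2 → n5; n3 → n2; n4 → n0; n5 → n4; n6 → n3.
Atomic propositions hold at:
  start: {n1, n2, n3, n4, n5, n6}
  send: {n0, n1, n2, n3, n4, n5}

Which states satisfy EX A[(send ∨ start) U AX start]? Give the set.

Sat(send ∨ start) = {n0, n1, n2, n3, n4, n5, n6}
Sat(AX start) = {s : every successor in {n1, n2, n3, n4, n5, n6}} = {n1, n2, n3, n5, n6}
A[(send ∨ start) U AX start]: least fixpoint, start Z0 = Sat(AX start) = {n1, n2, n3, n5, n6}, add states in Sat(send ∨ start) with every successor in Z. Already a fixed point.
Sat(A[(send ∨ start) U AX start]) = {n1, n2, n3, n5, n6}
Sat(EX A[(send ∨ start) U AX start]) = {s : some successor in {n1, n2, n3, n5, n6}} = {n1, n2, n3, n6}

{n1, n2, n3, n6}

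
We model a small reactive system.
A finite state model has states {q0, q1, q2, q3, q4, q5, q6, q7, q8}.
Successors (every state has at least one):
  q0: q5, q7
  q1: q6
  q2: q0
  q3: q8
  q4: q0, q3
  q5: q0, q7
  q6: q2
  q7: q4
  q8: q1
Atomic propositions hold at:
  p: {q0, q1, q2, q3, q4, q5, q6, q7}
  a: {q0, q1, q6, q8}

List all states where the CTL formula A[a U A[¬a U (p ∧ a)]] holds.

Sat(¬a) = {q2, q3, q4, q5, q7}
Sat(p ∧ a) = {q0, q1, q6}
A[¬a U (p ∧ a)]: least fixpoint, start Z0 = Sat((p ∧ a)) = {q0, q1, q6}, add states in Sat(¬a) with every successor in Z. Z1 = {q0, q1, q2, q6}; fixed.
Sat(A[¬a U (p ∧ a)]) = {q0, q1, q2, q6}
A[a U A[¬a U (p ∧ a)]]: least fixpoint, start Z0 = Sat(A[¬a U (p ∧ a)]) = {q0, q1, q2, q6}, add states in Sat(a) with every successor in Z. Z1 = {q0, q1, q2, q6, q8}; fixed.
Sat(A[a U A[¬a U (p ∧ a)]]) = {q0, q1, q2, q6, q8}

{q0, q1, q2, q6, q8}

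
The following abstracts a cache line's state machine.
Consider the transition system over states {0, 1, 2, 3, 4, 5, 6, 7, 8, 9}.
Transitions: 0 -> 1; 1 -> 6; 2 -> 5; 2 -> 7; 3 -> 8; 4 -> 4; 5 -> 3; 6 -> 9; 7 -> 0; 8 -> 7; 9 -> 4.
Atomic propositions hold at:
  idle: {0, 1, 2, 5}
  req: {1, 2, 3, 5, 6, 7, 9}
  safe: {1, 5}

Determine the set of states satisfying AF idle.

{0, 1, 2, 3, 5, 7, 8}

AF idle: least fixpoint, start Z0 = {0, 1, 2, 5}, add states with every successor in Z. Z1 = {0, 1, 2, 5, 7}; Z2 = {0, 1, 2, 5, 7, 8}; Z3 = {0, 1, 2, 3, 5, 7, 8}; fixed.
Sat(AF idle) = {0, 1, 2, 3, 5, 7, 8}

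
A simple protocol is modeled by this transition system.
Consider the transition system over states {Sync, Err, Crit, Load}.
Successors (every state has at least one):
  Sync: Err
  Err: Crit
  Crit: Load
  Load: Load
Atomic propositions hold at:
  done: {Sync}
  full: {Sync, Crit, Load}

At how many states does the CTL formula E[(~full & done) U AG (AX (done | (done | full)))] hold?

Sat(~full) = {Err}
Sat(~full & done) = ∅
Sat(done | full) = {Sync, Crit, Load}
Sat(done | (done | full)) = {Sync, Crit, Load}
Sat(AX (done | (done | full))) = {s : every successor in {Sync, Crit, Load}} = {Err, Crit, Load}
AG (AX (done | (done | full))): greatest fixpoint, start Z0 = {Err, Crit, Load}, keep only states in Sat with every successor in Z. Already a fixed point.
Sat(AG (AX (done | (done | full)))) = {Err, Crit, Load}
E[(~full & done) U AG (AX (done | (done | full)))]: least fixpoint, start Z0 = Sat(AG (AX (done | (done | full)))) = {Err, Crit, Load}, add states in Sat(~full & done) with some successor in Z. Already a fixed point.
Sat(E[(~full & done) U AG (AX (done | (done | full)))]) = {Err, Crit, Load}
|Sat(E[(~full & done) U AG (AX (done | (done | full)))])| = |{Err, Crit, Load}| = 3.

3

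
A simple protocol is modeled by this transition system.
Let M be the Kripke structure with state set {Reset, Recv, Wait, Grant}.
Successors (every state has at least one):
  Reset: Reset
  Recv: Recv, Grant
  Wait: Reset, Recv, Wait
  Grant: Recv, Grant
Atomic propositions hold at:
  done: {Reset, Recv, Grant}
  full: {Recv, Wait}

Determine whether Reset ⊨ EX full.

Sat(EX full) = {s : some successor in {Recv, Wait}} = {Recv, Wait, Grant}
Reset ∉ Sat(EX full) = {Recv, Wait, Grant}, so the formula does not hold at Reset.

No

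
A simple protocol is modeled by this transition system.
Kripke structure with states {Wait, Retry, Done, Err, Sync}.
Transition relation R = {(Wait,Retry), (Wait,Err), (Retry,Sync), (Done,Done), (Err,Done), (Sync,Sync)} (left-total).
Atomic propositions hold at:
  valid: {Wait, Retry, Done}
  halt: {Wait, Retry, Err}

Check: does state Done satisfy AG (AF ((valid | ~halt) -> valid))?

Yes

Sat(~halt) = {Done, Sync}
Sat(valid | ~halt) = {Wait, Retry, Done, Sync}
Sat((valid | ~halt) -> valid) = {Wait, Retry, Done, Err}
AF ((valid | ~halt) -> valid): least fixpoint, start Z0 = {Wait, Retry, Done, Err}, add states with every successor in Z. Already a fixed point.
Sat(AF ((valid | ~halt) -> valid)) = {Wait, Retry, Done, Err}
AG (AF ((valid | ~halt) -> valid)): greatest fixpoint, start Z0 = {Wait, Retry, Done, Err}, keep only states in Sat with every successor in Z. Z1 = {Wait, Done, Err}; Z2 = {Done, Err}; fixed.
Sat(AG (AF ((valid | ~halt) -> valid))) = {Done, Err}
Done ∈ Sat(AG (AF ((valid | ~halt) -> valid))) = {Done, Err}, so the formula holds at Done.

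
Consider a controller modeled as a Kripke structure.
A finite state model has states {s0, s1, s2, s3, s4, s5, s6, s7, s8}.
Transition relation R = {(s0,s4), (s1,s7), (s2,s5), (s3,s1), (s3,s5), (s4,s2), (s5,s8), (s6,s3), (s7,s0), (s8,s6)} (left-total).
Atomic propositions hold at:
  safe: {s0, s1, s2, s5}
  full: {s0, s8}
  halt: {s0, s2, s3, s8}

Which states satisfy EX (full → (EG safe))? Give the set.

{s0, s1, s2, s3, s4, s6, s8}

EG safe: greatest fixpoint, start Z0 = {s0, s1, s2, s5}, keep only states in Sat with some successor in Z. Z1 = {s2}; Z2 = ∅; fixed.
Sat(EG safe) = ∅
Sat(full → (EG safe)) = {s1, s2, s3, s4, s5, s6, s7}
Sat(EX (full → (EG safe))) = {s : some successor in {s1, s2, s3, s4, s5, s6, s7}} = {s0, s1, s2, s3, s4, s6, s8}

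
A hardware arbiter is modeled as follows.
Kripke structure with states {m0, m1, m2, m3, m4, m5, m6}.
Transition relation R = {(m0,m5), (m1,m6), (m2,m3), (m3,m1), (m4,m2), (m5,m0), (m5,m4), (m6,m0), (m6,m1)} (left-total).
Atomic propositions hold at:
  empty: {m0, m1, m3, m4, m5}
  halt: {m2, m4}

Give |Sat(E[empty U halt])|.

4

E[empty U halt]: least fixpoint, start Z0 = Sat(halt) = {m2, m4}, add states in Sat(empty) with some successor in Z. Z1 = {m2, m4, m5}; Z2 = {m0, m2, m4, m5}; fixed.
Sat(E[empty U halt]) = {m0, m2, m4, m5}
|Sat(E[empty U halt])| = |{m0, m2, m4, m5}| = 4.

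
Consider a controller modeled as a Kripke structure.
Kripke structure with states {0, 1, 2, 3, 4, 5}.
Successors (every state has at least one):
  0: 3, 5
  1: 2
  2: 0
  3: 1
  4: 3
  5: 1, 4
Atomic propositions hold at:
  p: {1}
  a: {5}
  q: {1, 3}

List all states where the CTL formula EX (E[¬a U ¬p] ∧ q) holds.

{0, 3, 4, 5}

Sat(¬a) = {0, 1, 2, 3, 4}
Sat(¬p) = {0, 2, 3, 4, 5}
E[¬a U ¬p]: least fixpoint, start Z0 = Sat(¬p) = {0, 2, 3, 4, 5}, add states in Sat(¬a) with some successor in Z. Z1 = {0, 1, 2, 3, 4, 5}; fixed.
Sat(E[¬a U ¬p]) = {0, 1, 2, 3, 4, 5}
Sat(E[¬a U ¬p] ∧ q) = {1, 3}
Sat(EX (E[¬a U ¬p] ∧ q)) = {s : some successor in {1, 3}} = {0, 3, 4, 5}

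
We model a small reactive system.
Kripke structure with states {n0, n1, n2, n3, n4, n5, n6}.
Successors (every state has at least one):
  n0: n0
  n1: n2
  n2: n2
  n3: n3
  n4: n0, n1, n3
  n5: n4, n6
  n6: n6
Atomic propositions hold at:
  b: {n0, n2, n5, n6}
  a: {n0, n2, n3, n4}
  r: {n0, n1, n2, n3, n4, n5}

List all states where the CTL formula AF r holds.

{n0, n1, n2, n3, n4, n5}

AF r: least fixpoint, start Z0 = {n0, n1, n2, n3, n4, n5}, add states with every successor in Z. Already a fixed point.
Sat(AF r) = {n0, n1, n2, n3, n4, n5}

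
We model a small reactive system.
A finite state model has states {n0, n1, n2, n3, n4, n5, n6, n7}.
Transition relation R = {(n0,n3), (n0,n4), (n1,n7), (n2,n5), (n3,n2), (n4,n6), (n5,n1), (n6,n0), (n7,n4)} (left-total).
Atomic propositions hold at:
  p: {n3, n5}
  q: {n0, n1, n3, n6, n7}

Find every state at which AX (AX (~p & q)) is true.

{n2, n4, n5, n7}

Sat(~p) = {n0, n1, n2, n4, n6, n7}
Sat(~p & q) = {n0, n1, n6, n7}
Sat(AX (~p & q)) = {s : every successor in {n0, n1, n6, n7}} = {n1, n4, n5, n6}
Sat(AX (AX (~p & q))) = {s : every successor in {n1, n4, n5, n6}} = {n2, n4, n5, n7}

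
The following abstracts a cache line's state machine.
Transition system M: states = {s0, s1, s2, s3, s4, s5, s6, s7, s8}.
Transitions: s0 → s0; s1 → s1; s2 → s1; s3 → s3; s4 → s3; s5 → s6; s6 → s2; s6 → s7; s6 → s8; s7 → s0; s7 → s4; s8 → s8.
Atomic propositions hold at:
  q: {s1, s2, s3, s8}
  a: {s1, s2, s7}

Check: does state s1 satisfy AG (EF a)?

EF a: least fixpoint, start Z0 = {s1, s2, s7}, add states with some successor in Z. Z1 = {s1, s2, s6, s7}; Z2 = {s1, s2, s5, s6, s7}; fixed.
Sat(EF a) = {s1, s2, s5, s6, s7}
AG (EF a): greatest fixpoint, start Z0 = {s1, s2, s5, s6, s7}, keep only states in Sat with every successor in Z. Z1 = {s1, s2, s5}; Z2 = {s1, s2}; fixed.
Sat(AG (EF a)) = {s1, s2}
s1 ∈ Sat(AG (EF a)) = {s1, s2}, so the formula holds at s1.

Yes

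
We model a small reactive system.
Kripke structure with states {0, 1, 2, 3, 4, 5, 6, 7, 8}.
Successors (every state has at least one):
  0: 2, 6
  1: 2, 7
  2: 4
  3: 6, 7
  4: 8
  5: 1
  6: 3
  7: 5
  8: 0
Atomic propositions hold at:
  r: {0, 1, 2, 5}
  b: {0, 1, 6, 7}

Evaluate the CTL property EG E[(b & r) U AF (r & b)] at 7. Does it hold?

Yes

Sat(b & r) = {0, 1}
Sat(r & b) = {0, 1}
AF (r & b): least fixpoint, start Z0 = {0, 1}, add states with every successor in Z. Z1 = {0, 1, 5, 8}; Z2 = {0, 1, 4, 5, 7, 8}; Z3 = {0, 1, 2, 4, 5, 7, 8}; fixed.
Sat(AF (r & b)) = {0, 1, 2, 4, 5, 7, 8}
E[(b & r) U AF (r & b)]: least fixpoint, start Z0 = Sat(AF (r & b)) = {0, 1, 2, 4, 5, 7, 8}, add states in Sat(b & r) with some successor in Z. Already a fixed point.
Sat(E[(b & r) U AF (r & b)]) = {0, 1, 2, 4, 5, 7, 8}
EG E[(b & r) U AF (r & b)]: greatest fixpoint, start Z0 = {0, 1, 2, 4, 5, 7, 8}, keep only states in Sat with some successor in Z. Already a fixed point.
Sat(EG E[(b & r) U AF (r & b)]) = {0, 1, 2, 4, 5, 7, 8}
7 ∈ Sat(EG E[(b & r) U AF (r & b)]) = {0, 1, 2, 4, 5, 7, 8}, so the formula holds at 7.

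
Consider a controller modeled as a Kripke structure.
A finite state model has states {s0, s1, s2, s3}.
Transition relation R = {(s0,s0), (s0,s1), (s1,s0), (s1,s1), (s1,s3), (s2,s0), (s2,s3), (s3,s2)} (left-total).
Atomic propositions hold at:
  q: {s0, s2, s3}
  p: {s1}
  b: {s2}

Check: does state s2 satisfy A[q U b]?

Yes

A[q U b]: least fixpoint, start Z0 = Sat(b) = {s2}, add states in Sat(q) with every successor in Z. Z1 = {s2, s3}; fixed.
Sat(A[q U b]) = {s2, s3}
s2 ∈ Sat(A[q U b]) = {s2, s3}, so the formula holds at s2.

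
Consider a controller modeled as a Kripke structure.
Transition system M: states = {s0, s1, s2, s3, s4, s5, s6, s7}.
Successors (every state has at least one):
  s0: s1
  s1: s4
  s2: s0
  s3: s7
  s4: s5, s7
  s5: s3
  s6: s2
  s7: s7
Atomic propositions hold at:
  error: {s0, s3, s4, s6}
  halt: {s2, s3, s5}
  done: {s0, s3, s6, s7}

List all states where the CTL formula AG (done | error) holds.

{s3, s7}

Sat(done | error) = {s0, s3, s4, s6, s7}
AG (done | error): greatest fixpoint, start Z0 = {s0, s3, s4, s6, s7}, keep only states in Sat with every successor in Z. Z1 = {s3, s7}; fixed.
Sat(AG (done | error)) = {s3, s7}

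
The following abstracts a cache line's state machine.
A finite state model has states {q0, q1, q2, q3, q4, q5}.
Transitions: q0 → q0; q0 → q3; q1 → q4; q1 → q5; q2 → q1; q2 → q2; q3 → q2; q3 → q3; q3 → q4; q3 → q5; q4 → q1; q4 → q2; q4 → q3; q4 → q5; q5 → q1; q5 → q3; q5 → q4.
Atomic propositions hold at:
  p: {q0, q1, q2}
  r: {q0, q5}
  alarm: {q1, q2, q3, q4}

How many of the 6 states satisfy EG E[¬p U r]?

Sat(¬p) = {q3, q4, q5}
E[¬p U r]: least fixpoint, start Z0 = Sat(r) = {q0, q5}, add states in Sat(¬p) with some successor in Z. Z1 = {q0, q3, q4, q5}; fixed.
Sat(E[¬p U r]) = {q0, q3, q4, q5}
EG E[¬p U r]: greatest fixpoint, start Z0 = {q0, q3, q4, q5}, keep only states in Sat with some successor in Z. Already a fixed point.
Sat(EG E[¬p U r]) = {q0, q3, q4, q5}
|Sat(EG E[¬p U r])| = |{q0, q3, q4, q5}| = 4.

4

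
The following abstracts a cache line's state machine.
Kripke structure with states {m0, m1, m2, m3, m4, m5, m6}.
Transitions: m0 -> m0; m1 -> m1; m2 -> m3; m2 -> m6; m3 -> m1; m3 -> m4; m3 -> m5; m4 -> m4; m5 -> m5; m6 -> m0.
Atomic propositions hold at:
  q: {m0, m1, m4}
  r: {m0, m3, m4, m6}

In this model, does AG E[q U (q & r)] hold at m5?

No

Sat(q & r) = {m0, m4}
E[q U (q & r)]: least fixpoint, start Z0 = Sat((q & r)) = {m0, m4}, add states in Sat(q) with some successor in Z. Already a fixed point.
Sat(E[q U (q & r)]) = {m0, m4}
AG E[q U (q & r)]: greatest fixpoint, start Z0 = {m0, m4}, keep only states in Sat with every successor in Z. Already a fixed point.
Sat(AG E[q U (q & r)]) = {m0, m4}
m5 ∉ Sat(AG E[q U (q & r)]) = {m0, m4}, so the formula does not hold at m5.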